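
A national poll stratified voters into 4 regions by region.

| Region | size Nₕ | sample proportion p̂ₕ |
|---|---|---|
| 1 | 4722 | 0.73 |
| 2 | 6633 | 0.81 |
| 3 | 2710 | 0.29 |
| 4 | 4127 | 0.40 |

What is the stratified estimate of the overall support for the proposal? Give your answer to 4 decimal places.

0.6188

Wₕ = Nₕ/N with N = 18192: 0.2596, 0.3646, 0.1490, 0.2269.
p̂_st = 0.2596·0.73 + 0.3646·0.81 + 0.1490·0.29 + 0.2269·0.40 ≈ 0.618760... → 0.6188.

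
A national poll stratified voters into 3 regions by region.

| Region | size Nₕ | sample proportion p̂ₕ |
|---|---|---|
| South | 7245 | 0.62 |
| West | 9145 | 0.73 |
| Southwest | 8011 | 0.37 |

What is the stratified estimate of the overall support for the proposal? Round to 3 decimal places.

0.579

N = 7245 + 9145 + 8011 = 24401.
Overall proportion = Σ (Nₕ/N)·p̂ₕ.
Σ Nₕp̂ₕ = 4491.9 + 6675.85 + 2964.07 = 14131.82.
14131.82 / 24401 = 0.57915... → 0.579.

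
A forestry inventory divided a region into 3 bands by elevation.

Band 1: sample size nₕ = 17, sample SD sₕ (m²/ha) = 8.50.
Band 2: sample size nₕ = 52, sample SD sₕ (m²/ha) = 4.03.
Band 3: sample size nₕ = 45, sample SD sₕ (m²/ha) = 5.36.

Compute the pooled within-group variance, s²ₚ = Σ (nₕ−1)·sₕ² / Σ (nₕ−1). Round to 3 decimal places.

29.265

1: (17−1)·8.50² = 16·72.25 = 1156
2: (52−1)·4.03² = 51·16.2409 = 828.2859
3: (45−1)·5.36² = 44·28.7296 = 1264.1024
Numerator = 3248.3883; denominator = Σ(nₕ−1) = 111.
s²ₚ = 3248.3883/111 = 29.26476... → 29.265.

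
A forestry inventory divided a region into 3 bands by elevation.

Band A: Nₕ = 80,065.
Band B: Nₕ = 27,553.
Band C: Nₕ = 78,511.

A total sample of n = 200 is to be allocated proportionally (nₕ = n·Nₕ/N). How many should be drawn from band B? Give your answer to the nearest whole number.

Share of band B = 27553/186129 = 0.14803.
Allocate 200 × 0.14803 = 29.606... → 30.

30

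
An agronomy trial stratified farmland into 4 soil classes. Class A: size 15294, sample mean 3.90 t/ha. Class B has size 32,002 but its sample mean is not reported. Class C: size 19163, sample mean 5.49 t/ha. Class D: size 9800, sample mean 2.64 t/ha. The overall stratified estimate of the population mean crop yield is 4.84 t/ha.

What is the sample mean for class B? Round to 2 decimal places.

N = 15294 + 32002 + 19163 + 9800 = 76259.
Overall total = μ·N = 4.84·76259 = 369093.56.
Subtract the known strata: 15294·3.90 + 19163·5.49 + 9800·2.64 = 190723.47.
Remaining total for class B: 369093.56 − 190723.47 = 178370.09.
Divide by its size: 178370.09 / 32002 = 5.5737... → 5.57.

5.57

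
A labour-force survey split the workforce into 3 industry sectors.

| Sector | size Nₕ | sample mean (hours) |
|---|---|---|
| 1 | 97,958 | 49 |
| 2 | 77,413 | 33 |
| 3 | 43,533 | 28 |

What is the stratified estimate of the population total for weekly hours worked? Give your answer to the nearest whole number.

Population total = Σ Nₕ·x̄ₕ (each stratum's size times its mean).
97958·49 + 77413·33 + 43533·28 = 4799942 + 2554629 + 1218924 = 8573495.

8573495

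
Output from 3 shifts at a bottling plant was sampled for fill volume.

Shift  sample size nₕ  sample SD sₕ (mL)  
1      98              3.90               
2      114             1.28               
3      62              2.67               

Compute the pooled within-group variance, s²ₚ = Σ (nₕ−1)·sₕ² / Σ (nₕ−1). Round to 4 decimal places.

7.7320

1: (98−1)·3.90² = 97·15.21 = 1475.37
2: (114−1)·1.28² = 113·1.6384 = 185.1392
3: (62−1)·2.67² = 61·7.1289 = 434.8629
Numerator = 2095.3721; denominator = Σ(nₕ−1) = 271.
s²ₚ = 2095.3721/271 = 7.732000... → 7.7320.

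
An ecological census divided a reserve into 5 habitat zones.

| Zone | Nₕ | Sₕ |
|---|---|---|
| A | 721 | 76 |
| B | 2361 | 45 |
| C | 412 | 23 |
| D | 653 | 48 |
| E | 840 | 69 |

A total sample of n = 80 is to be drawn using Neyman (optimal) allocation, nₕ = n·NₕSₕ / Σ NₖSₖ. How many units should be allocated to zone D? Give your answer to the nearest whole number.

Σ NₕSₕ = 721·76 + 2361·45 + 412·23 + 653·48 + 840·69 = 259821.
Share for D: 31344/259821 = 0.12064.
n_D = 80 × 0.12064 = 9.651... → 10.

10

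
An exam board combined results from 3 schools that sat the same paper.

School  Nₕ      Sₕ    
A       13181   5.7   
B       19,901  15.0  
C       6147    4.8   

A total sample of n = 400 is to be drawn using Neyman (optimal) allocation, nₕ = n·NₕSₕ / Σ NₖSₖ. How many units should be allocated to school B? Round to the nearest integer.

Σ NₕSₕ = 13181·5.7 + 19901·15.0 + 6147·4.8 = 403152.3.
Share for B: 298515/403152.3 = 0.74045.
n_B = 400 × 0.74045 = 296.181... → 296.

296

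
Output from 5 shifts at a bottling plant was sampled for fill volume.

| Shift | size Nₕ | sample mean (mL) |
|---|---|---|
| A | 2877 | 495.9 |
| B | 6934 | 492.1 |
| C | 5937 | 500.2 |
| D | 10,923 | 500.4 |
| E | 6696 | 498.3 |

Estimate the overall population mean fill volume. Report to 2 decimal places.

x̄_st = (Σ Nₕx̄ₕ) / (Σ Nₕ) = (2877·495.9 + 6934·492.1 + 5937·500.2 + 10923·500.4 + 6696·498.3) / 33367
= 16611099.1 / 33367 = 497.8302... → 497.83.

497.83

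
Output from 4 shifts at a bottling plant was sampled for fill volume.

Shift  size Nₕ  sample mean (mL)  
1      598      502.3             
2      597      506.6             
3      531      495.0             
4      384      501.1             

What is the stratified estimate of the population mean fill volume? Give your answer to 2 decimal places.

501.46

N = 598 + 597 + 531 + 384 = 2110.
Overall mean = Σ (Nₕ/N)·x̄ₕ — weight by population share, not a simple average.
Σ Nₕx̄ₕ = 598·502.3 + 597·506.6 + 531·495.0 + 384·501.1 = 300375.4 + 302440.2 + 262845 + 192422.4 = 1058083.
Divide by N: 1058083 / 2110 = 501.4611... → 501.46.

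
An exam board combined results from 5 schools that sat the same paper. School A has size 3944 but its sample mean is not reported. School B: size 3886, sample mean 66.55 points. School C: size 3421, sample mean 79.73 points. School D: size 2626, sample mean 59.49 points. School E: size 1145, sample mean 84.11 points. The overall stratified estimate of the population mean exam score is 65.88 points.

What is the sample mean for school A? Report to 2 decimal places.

Σ Nₕx̄ₕ = N·μ, so 3944·x̄_A = 15022·65.88 − (3886·66.55 + 3421·79.73 + 2626·59.49 + 1145·84.11).
= 989649.36 − 783896.32 = 205753.04.
x̄_A = 205753.04 / 3944 = 52.1686... → 52.17.

52.17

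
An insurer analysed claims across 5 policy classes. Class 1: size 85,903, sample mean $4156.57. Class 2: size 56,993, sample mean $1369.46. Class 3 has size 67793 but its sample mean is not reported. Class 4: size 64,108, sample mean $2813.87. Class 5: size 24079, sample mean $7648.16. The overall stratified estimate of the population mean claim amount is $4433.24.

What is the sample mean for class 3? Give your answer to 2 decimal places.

N = 85903 + 56993 + 67793 + 64108 + 24079 = 298876.
Overall total = μ·N = 4433.24·298876 = 1324989038.24.
Subtract the known strata: 85903·4156.57 + 56993·1369.46 + 64108·2813.87 + 24079·7648.16 = 799663089.09.
Remaining total for class 3: 1324989038.24 − 799663089.09 = 525325949.15.
Divide by its size: 525325949.15 / 67793 = 7748.9704... → 7748.97.

7748.97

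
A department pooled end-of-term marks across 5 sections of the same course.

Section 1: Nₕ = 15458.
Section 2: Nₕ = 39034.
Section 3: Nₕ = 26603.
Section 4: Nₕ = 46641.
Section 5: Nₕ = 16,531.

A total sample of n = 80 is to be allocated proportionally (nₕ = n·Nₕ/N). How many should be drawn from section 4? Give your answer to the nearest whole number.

26

N = 15458 + 39034 + 26603 + 46641 + 16531 = 144267.
n_4 = 80·46641/144267 = 25.864... → 26.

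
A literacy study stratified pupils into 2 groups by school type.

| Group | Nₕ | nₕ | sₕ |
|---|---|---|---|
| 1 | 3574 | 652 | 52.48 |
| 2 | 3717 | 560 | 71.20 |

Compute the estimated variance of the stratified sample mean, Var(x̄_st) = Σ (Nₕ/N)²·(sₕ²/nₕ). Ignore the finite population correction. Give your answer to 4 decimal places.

N = 7291. Term for each stratum: Wₕ²sₕ²/nₕ.
Var(x̄_st) = 1.0150208 + 2.3527885 = 3.3678093 → 3.3678.

3.3678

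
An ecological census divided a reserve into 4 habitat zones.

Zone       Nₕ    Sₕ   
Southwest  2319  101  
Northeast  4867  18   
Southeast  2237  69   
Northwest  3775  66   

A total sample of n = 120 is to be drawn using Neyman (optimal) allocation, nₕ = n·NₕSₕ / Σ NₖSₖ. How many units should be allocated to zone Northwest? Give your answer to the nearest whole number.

Σ NₕSₕ = 2319·101 + 4867·18 + 2237·69 + 3775·66 = 725328.
Share for Northwest: 249150/725328 = 0.34350.
n_Northwest = 120 × 0.34350 = 41.220... → 41.

41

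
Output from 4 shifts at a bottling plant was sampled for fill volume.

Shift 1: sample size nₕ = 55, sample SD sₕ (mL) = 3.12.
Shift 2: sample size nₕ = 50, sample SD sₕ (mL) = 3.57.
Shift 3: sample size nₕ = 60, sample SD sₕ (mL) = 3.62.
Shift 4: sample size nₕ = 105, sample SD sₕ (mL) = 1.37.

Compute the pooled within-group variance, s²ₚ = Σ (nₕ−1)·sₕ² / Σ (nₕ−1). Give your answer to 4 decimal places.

7.9643

1: (55−1)·3.12² = 54·9.7344 = 525.6576
2: (50−1)·3.57² = 49·12.7449 = 624.5001
3: (60−1)·3.62² = 59·13.1044 = 773.1596
4: (105−1)·1.37² = 104·1.8769 = 195.1976
Numerator = 2118.5149; denominator = Σ(nₕ−1) = 266.
s²ₚ = 2118.5149/266 = 7.964342... → 7.9643.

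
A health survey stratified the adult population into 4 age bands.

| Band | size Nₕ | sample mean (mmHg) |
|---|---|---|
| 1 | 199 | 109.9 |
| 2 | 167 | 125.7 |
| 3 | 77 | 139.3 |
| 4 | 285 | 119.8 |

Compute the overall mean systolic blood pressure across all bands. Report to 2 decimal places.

N = 199 + 167 + 77 + 285 = 728.
Weight each subgroup mean by Nₕ/N and sum.
Σ Nₕx̄ₕ = 199·109.9 + 167·125.7 + 77·139.3 + 285·119.8 = 21870.1 + 20991.9 + 10726.1 + 34143 = 87731.1.
Divide by N: 87731.1 / 728 = 120.5098... → 120.51.

120.51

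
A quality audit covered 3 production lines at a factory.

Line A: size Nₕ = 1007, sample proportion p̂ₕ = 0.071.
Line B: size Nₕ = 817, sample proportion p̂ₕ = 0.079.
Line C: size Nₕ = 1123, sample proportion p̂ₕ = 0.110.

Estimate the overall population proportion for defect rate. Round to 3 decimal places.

0.088

N = 1007 + 817 + 1123 = 2947.
Overall proportion = Σ (Nₕ/N)·p̂ₕ.
Σ Nₕp̂ₕ = 71.497 + 64.543 + 123.53 = 259.57.
259.57 / 2947 = 0.08808... → 0.088.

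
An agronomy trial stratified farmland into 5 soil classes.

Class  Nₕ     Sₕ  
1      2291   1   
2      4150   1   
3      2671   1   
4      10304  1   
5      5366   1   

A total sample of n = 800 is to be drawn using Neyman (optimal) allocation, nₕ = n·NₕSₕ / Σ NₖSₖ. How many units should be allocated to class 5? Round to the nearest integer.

1: NₕSₕ = 2291·1 = 2291
2: NₕSₕ = 4150·1 = 4150
3: NₕSₕ = 2671·1 = 2671
4: NₕSₕ = 10304·1 = 10304
5: NₕSₕ = 5366·1 = 5366
Σ NₕSₕ = 24782.
n_5 = 800·5366/24782 = 173.223... → 173.

173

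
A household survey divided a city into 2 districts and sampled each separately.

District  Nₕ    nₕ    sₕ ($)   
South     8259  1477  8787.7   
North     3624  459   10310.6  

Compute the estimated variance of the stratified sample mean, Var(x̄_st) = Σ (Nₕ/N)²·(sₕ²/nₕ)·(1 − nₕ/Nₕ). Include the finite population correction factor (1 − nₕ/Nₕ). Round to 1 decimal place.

39553.0

N = 11883. Term for each stratum: Wₕ²sₕ²/nₕ·(1−nₕ/Nₕ).
Var(x̄_st) = 20739.7256 + 18813.2965 = 39553.0222 → 39553.0.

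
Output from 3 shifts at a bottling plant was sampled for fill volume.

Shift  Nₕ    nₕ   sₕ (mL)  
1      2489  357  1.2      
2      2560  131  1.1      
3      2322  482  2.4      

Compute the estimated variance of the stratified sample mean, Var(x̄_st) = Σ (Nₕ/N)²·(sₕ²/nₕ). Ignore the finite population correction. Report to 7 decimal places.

N = 7371. Term for each stratum: Wₕ²sₕ²/nₕ.
Var(x̄_st) = 0.0004599295 + 0.0011141436 + 0.0011858972 = 0.0027599703 → 0.0027600.

0.0027600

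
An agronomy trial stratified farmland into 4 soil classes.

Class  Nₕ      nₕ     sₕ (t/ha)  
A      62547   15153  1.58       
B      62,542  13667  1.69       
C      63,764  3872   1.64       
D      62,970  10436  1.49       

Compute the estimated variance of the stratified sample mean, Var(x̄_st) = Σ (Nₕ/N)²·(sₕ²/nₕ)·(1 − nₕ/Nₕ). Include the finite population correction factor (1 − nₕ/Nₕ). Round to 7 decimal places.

0.0000707

N = 251823; Wₕ = Nₕ/N.
class A: (62547/251823)²·1.58²/15153·(1 − 15153/62547) = 0.0000077011
class B: (62542/251823)²·1.69²/13667·(1 − 13667/62542) = 0.0000100732
class C: (63764/251823)²·1.64²/3872·(1 − 3872/63764) = 0.0000418317
class D: (62970/251823)²·1.49²/10436·(1 − 10436/62970) = 0.0000110974
Sum = 0.0000707035 → 0.0000707.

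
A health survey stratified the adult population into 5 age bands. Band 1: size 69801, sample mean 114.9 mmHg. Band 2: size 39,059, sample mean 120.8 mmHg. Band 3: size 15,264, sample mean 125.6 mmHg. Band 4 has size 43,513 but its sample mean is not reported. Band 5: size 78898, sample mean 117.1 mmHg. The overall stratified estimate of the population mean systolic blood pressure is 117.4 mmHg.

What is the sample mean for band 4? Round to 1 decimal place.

Σ Nₕx̄ₕ = N·μ, so 43513·x̄_4 = 246535·117.4 − (69801·114.9 + 39059·120.8 + 15264·125.6 + 78898·117.1).
= 28943209 − 23894576.3 = 5048632.7.
x̄_4 = 5048632.7 / 43513 = 116.026... → 116.0.

116.0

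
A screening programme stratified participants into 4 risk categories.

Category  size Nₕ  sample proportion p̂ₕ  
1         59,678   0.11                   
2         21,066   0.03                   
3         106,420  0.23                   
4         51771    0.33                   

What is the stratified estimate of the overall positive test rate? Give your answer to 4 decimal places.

Wₕ = Nₕ/N with N = 238935: 0.2498, 0.0882, 0.4454, 0.2167.
p̂_st = 0.2498·0.11 + 0.0882·0.03 + 0.4454·0.23 + 0.2167·0.33 ≈ 0.204062... → 0.2041.

0.2041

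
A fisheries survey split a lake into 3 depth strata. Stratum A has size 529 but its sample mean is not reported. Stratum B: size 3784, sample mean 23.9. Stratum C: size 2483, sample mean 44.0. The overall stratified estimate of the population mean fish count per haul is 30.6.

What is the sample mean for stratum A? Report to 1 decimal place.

Σ Nₕx̄ₕ = N·μ, so 529·x̄_A = 6796·30.6 − (3784·23.9 + 2483·44.0).
= 207957.6 − 199689.6 = 8268.
x̄_A = 8268 / 529 = 15.629... → 15.6.

15.6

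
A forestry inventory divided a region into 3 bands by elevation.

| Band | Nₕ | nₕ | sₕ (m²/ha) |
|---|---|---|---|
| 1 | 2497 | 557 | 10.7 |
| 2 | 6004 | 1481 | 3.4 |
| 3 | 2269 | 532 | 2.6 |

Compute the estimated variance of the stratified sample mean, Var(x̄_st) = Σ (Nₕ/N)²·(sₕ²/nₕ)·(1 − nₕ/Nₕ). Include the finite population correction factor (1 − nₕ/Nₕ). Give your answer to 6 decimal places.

N = 10770; Wₕ = Nₕ/N.
band 1: (2497/10770)²·10.7²/557·(1 − 557/2497) = 0.008584228
band 2: (6004/10770)²·3.4²/1481·(1 − 1481/6004) = 0.001827421
band 3: (2269/10770)²·2.6²/532·(1 − 532/2269) = 0.000431756
Sum = 0.010843404 → 0.010843.

0.010843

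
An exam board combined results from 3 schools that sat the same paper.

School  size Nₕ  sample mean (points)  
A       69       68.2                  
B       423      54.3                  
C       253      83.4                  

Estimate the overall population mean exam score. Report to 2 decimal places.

N = 745; weights Wₕ = Nₕ/N = (0.0926, 0.5678, 0.3396).
x̄_st = Σ Wₕ·x̄ₕ = 0.0926·68.2 + 0.5678·54.3 + 0.3396·83.4 ≈ 65.4697...
→ 65.47.

65.47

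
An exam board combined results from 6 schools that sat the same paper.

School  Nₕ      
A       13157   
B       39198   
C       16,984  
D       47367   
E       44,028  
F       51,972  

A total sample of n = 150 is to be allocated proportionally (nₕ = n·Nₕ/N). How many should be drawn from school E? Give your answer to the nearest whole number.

N = 13157 + 39198 + 16984 + 47367 + 44028 + 51972 = 212706.
n_E = 150·44028/212706 = 31.048... → 31.

31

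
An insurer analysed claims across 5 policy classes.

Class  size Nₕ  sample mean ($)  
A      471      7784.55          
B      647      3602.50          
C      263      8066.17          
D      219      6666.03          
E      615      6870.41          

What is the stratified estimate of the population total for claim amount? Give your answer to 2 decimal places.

13803905.98

Estimate total by summing Nₕ·x̄ₕ over strata.
471·7784.55 + 647·3602.50 + 263·8066.17 + 219·6666.03 + 615·6870.41 = 3666523.05 + 2330817.5 + 2121402.71 + 1459860.57 + 4225302.15 = 13803905.98.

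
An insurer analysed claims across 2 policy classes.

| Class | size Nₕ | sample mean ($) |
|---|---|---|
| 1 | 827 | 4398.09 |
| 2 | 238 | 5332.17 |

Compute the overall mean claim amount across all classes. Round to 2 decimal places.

4606.83

x̄_st = (Σ Nₕx̄ₕ) / (Σ Nₕ) = (827·4398.09 + 238·5332.17) / 1065
= 4906276.89 / 1065 = 4606.8328... → 4606.83.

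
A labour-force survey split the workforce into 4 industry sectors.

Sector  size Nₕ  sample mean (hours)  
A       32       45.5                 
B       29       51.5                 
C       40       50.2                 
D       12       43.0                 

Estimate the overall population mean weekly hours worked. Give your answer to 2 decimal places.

N = 113; weights Wₕ = Nₕ/N = (0.2832, 0.2566, 0.3540, 0.1062).
x̄_st = Σ Wₕ·x̄ₕ = 0.2832·45.5 + 0.2566·51.5 + 0.3540·50.2 + 0.1062·43.0 ≈ 48.4381...
→ 48.44.

48.44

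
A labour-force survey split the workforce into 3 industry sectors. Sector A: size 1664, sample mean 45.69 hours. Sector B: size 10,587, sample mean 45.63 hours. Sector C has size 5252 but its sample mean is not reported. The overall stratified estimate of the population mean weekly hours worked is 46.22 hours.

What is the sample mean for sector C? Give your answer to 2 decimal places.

47.58

N = 1664 + 10587 + 5252 = 17503.
Overall total = μ·N = 46.22·17503 = 808988.66.
Subtract the known strata: 1664·45.69 + 10587·45.63 = 559112.97.
Remaining total for sector C: 808988.66 − 559112.97 = 249875.69.
Divide by its size: 249875.69 / 5252 = 47.5772... → 47.58.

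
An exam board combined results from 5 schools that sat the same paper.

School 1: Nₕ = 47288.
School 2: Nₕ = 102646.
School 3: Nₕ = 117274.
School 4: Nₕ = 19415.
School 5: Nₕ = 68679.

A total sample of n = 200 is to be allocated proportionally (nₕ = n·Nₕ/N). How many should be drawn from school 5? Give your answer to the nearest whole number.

Share of school 5 = 68679/355302 = 0.19330.
Allocate 200 × 0.19330 = 38.660... → 39.

39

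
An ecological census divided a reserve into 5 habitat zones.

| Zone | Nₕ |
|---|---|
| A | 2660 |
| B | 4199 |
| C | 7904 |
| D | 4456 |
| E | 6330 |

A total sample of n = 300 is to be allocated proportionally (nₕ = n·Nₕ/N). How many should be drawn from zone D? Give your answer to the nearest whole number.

N = 2660 + 4199 + 7904 + 4456 + 6330 = 25549.
n_D = 300·4456/25549 = 52.323... → 52.

52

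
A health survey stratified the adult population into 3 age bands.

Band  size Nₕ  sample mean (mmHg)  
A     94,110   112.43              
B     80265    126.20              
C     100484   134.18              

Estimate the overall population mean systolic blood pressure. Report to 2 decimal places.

x̄_st = (Σ Nₕx̄ₕ) / (Σ Nₕ) = (94110·112.43 + 80265·126.20 + 100484·134.18) / 274859
= 34193173.42 / 274859 = 124.4026... → 124.40.

124.40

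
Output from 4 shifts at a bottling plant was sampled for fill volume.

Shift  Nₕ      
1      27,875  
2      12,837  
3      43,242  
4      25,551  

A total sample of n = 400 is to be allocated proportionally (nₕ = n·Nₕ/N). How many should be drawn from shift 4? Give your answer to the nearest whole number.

93

N = 27875 + 12837 + 43242 + 25551 = 109505.
n_4 = 400·25551/109505 = 93.333... → 93.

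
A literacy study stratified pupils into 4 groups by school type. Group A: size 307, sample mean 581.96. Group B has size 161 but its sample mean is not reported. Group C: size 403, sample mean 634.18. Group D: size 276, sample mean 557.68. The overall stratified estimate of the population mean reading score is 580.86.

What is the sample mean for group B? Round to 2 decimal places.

Σ Nₕx̄ₕ = N·μ, so 161·x̄_B = 1147·580.86 − (307·581.96 + 403·634.18 + 276·557.68).
= 666246.42 − 588155.94 = 78090.48.
x̄_B = 78090.48 / 161 = 485.0340... → 485.03.

485.03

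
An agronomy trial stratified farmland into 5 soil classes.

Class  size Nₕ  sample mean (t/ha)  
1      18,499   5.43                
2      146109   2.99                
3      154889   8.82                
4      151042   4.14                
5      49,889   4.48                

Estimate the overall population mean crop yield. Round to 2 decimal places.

N = 18499 + 146109 + 154889 + 151042 + 49889 = 520428.
Overall mean = Σ (Nₕ/N)·x̄ₕ — weight by population share, not a simple average.
Σ Nₕx̄ₕ = 18499·5.43 + 146109·2.99 + 154889·8.82 + 151042·4.14 + 49889·4.48 = 100449.57 + 436865.91 + 1366120.98 + 625313.88 + 223502.72 = 2752253.06.
Divide by N: 2752253.06 / 520428 = 5.2884... → 5.29.

5.29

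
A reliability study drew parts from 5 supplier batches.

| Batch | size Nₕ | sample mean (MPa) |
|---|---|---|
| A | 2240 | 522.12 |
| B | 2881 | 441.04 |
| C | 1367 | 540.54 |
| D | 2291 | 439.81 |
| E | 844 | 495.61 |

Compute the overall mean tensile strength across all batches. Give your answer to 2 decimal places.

478.54

x̄_st = (Σ Nₕx̄ₕ) / (Σ Nₕ) = (2240·522.12 + 2881·441.04 + 1367·540.54 + 2291·439.81 + 844·495.61) / 9623
= 4605002.77 / 9623 = 478.5413... → 478.54.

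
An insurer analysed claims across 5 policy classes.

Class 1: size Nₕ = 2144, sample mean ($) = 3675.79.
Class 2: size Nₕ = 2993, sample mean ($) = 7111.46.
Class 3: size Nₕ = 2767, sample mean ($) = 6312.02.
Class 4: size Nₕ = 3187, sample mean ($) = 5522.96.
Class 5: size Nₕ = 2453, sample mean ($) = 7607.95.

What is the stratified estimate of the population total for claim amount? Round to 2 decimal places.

82894827.75

Population total = Σ Nₕ·x̄ₕ (each stratum's size times its mean).
2144·3675.79 + 2993·7111.46 + 2767·6312.02 + 3187·5522.96 + 2453·7607.95 = 7880893.76 + 21284599.78 + 17465359.34 + 17601673.52 + 18662301.35 = 82894827.75.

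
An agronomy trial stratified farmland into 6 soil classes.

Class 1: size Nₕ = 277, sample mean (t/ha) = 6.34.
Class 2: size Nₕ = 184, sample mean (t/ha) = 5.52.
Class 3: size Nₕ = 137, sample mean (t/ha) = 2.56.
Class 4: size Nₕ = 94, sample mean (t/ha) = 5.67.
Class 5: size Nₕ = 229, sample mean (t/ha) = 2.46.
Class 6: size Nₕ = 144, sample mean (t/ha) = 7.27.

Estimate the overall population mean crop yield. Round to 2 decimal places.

N = 1065; weights Wₕ = Nₕ/N = (0.2601, 0.1728, 0.1286, 0.0883, 0.2150, 0.1352).
x̄_st = Σ Wₕ·x̄ₕ = 0.2601·6.34 + 0.1728·5.52 + 0.1286·2.56 + 0.0883·5.67 + 0.2150·2.46 + 0.1352·7.27 ≈ 4.9444...
→ 4.94.

4.94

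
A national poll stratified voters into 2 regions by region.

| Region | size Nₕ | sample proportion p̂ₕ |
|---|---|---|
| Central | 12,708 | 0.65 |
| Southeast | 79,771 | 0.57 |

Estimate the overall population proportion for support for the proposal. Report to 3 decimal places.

Wₕ = Nₕ/N with N = 92479: 0.1374, 0.8626.
p̂_st = 0.1374·0.65 + 0.8626·0.57 ≈ 0.58099... → 0.581.

0.581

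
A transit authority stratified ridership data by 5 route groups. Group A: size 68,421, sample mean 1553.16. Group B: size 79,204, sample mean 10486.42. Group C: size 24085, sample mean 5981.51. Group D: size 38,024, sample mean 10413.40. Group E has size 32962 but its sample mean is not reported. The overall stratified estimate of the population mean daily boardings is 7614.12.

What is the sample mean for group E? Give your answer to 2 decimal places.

N = 68421 + 79204 + 24085 + 38024 + 32962 = 242696.
Overall total = μ·N = 7614.12·242696 = 1847916467.52.
Subtract the known strata: 68421·1553.16 + 79204·10486.42 + 24085·5981.51 + 38024·10413.40 = 1476858959.99.
Remaining total for group E: 1847916467.52 − 1476858959.99 = 371057507.53.
Divide by its size: 371057507.53 / 32962 = 11257.1297... → 11257.13.

11257.13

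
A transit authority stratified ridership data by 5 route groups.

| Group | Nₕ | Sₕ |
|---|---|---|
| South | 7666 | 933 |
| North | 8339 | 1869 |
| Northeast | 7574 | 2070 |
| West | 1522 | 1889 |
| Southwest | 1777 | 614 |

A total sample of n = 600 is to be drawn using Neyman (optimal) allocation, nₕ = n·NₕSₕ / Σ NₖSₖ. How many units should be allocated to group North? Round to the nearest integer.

221

South: NₕSₕ = 7666·933 = 7152378
North: NₕSₕ = 8339·1869 = 15585591
Northeast: NₕSₕ = 7574·2070 = 15678180
West: NₕSₕ = 1522·1889 = 2875058
Southwest: NₕSₕ = 1777·614 = 1091078
Σ NₕSₕ = 42382285.
n_North = 600·15585591/42382285 = 220.643... → 221.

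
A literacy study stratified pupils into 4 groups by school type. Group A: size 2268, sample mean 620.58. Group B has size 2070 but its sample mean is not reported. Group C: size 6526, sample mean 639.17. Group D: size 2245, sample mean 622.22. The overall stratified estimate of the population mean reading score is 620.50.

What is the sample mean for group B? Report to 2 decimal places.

559.69

N = 2268 + 2070 + 6526 + 2245 = 13109.
Overall total = μ·N = 620.50·13109 = 8134134.5.
Subtract the known strata: 2268·620.58 + 6526·639.17 + 2245·622.22 = 6975582.76.
Remaining total for group B: 8134134.5 − 6975582.76 = 1158551.74.
Divide by its size: 1158551.74 / 2070 = 559.6868... → 559.69.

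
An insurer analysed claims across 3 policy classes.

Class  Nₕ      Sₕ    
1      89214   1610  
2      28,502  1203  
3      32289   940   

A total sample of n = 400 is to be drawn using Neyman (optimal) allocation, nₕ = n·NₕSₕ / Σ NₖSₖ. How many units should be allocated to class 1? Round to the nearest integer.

276

Σ NₕSₕ = 89214·1610 + 28502·1203 + 32289·940 = 208274106.
Share for 1: 143634540/208274106 = 0.68964.
n_1 = 400 × 0.68964 = 275.857... → 276.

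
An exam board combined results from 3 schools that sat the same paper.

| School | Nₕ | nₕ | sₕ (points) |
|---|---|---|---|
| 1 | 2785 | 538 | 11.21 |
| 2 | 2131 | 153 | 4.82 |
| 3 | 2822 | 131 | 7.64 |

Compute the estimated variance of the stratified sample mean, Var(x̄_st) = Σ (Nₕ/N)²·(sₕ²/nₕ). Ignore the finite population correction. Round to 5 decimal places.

0.10103

N = 7738. Term for each stratum: Wₕ²sₕ²/nₕ.
Var(x̄_st) = 0.03025672 + 0.01151628 + 0.05926141 = 0.10103441 → 0.10103.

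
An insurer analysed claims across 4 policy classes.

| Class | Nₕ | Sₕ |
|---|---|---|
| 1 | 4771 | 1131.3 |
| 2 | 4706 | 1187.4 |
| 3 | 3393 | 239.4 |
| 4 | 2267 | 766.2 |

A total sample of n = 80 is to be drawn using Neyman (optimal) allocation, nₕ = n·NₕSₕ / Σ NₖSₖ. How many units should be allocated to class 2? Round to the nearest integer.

33

Σ NₕSₕ = 4771·1131.3 + 4706·1187.4 + 3393·239.4 + 2267·766.2 = 13534596.3.
Share for 2: 5587904.4/13534596.3 = 0.41286.
n_2 = 80 × 0.41286 = 33.029... → 33.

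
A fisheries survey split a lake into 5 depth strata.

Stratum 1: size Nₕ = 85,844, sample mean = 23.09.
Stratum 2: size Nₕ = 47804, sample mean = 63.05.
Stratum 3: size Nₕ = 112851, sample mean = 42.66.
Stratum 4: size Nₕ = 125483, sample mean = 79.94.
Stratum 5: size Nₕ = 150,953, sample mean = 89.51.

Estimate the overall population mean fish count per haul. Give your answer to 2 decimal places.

63.78

x̄_st = (Σ Nₕx̄ₕ) / (Σ Nₕ) = (85844·23.09 + 47804·63.05 + 112851·42.66 + 125483·79.94 + 150953·89.51) / 522935
= 33353317.87 / 522935 = 63.7810... → 63.78.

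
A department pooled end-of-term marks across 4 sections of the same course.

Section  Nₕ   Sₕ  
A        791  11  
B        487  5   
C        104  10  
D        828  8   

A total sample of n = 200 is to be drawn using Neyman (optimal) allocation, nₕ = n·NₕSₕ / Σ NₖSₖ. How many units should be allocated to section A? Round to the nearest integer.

Σ NₕSₕ = 791·11 + 487·5 + 104·10 + 828·8 = 18800.
Share for A: 8701/18800 = 0.46282.
n_A = 200 × 0.46282 = 92.564... → 93.

93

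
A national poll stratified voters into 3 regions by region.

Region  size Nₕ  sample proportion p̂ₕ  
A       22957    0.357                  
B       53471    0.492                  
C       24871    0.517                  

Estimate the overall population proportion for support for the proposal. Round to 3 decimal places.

0.468

N = 22957 + 53471 + 24871 = 101299.
Overall proportion = Σ (Nₕ/N)·p̂ₕ.
Σ Nₕp̂ₕ = 8195.649 + 26307.732 + 12858.307 = 47361.688.
47361.688 / 101299 = 0.46754... → 0.468.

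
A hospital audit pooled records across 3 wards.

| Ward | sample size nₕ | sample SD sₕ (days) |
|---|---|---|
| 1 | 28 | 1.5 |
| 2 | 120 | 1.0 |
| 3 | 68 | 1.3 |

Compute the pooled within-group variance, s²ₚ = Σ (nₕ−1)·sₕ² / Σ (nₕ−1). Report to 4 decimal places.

1.3755

1: (28−1)·1.5² = 27·2.25 = 60.75
2: (120−1)·1.0² = 119·1 = 119
3: (68−1)·1.3² = 67·1.69 = 113.23
Numerator = 292.98; denominator = Σ(nₕ−1) = 213.
s²ₚ = 292.98/213 = 1.375493... → 1.3755.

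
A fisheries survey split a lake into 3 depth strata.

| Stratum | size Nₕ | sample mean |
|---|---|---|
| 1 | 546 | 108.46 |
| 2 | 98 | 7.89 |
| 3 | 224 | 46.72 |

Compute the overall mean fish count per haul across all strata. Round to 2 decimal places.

81.17

N = 546 + 98 + 224 = 868.
The stratified mean weights each stratum mean by its population share Nₕ/N.
Σ Nₕx̄ₕ = 546·108.46 + 98·7.89 + 224·46.72 = 59219.16 + 773.22 + 10465.28 = 70457.66.
Divide by N: 70457.66 / 868 = 81.1724... → 81.17.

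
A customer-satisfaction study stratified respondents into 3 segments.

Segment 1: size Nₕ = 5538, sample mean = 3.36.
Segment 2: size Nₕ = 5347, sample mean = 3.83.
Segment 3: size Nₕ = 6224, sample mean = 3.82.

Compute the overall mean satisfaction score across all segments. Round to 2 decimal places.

3.67

N = 17109; weights Wₕ = Nₕ/N = (0.3237, 0.3125, 0.3638).
x̄_st = Σ Wₕ·x̄ₕ = 0.3237·3.36 + 0.3125·3.83 + 0.3638·3.82 ≈ 3.6742...
→ 3.67.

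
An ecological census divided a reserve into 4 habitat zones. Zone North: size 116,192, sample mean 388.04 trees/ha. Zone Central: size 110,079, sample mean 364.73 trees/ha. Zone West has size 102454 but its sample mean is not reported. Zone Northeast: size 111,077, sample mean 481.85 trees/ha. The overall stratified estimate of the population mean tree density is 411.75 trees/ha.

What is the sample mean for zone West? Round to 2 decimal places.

Σ Nₕx̄ₕ = N·μ, so 102454·x̄_West = 439802·411.75 − (116192·388.04 + 110079·364.73 + 111077·481.85).
= 181088473.5 − 138758709.8 = 42329763.7.
x̄_West = 42329763.7 / 102454 = 413.1587... → 413.16.

413.16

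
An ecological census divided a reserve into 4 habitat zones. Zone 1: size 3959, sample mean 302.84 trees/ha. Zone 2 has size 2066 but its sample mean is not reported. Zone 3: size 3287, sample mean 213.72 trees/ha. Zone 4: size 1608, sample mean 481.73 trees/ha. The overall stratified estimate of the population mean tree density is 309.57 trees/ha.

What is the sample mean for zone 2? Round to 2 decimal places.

Σ Nₕx̄ₕ = N·μ, so 2066·x̄_2 = 10920·309.57 − (3959·302.84 + 3287·213.72 + 1608·481.73).
= 3380504.4 − 2676063.04 = 704441.36.
x̄_2 = 704441.36 / 2066 = 340.9687... → 340.97.

340.97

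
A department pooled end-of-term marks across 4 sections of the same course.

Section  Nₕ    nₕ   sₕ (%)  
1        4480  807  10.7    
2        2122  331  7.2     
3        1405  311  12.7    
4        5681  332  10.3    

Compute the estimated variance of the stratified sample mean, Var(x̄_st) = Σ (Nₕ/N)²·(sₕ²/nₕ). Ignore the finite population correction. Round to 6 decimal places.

0.079469

N = 13688; Wₕ = Nₕ/N.
section 1: (4480/13688)²·10.7²/807 = 0.015197427
section 2: (2122/13688)²·7.2²/331 = 0.003763984
section 3: (1405/13688)²·12.7²/311 = 0.005464113
section 4: (5681/13688)²·10.3²/332 = 0.055043489
Sum = 0.079469013 → 0.079469.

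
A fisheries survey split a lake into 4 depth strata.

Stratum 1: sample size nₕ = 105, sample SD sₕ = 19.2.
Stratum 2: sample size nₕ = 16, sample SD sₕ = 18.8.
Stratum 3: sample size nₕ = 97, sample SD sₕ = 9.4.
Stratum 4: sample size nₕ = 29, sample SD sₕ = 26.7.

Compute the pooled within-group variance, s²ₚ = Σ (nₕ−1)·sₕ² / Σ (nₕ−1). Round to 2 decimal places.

Degrees of freedom: 104 + 15 + 96 + 28 = 243.
Σ(nₕ−1)sₕ² = 104·368.64 + 15·353.44 + 96·88.36 + 28·712.89 = 72083.64.
s²ₚ = 72083.64 / 243 = 296.6405... → 296.64.

296.64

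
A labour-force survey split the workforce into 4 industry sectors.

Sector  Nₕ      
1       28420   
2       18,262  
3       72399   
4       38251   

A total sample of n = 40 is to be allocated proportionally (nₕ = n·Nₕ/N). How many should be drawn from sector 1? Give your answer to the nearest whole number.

7

Share of sector 1 = 28420/157332 = 0.18064.
Allocate 40 × 0.18064 = 7.225... → 7.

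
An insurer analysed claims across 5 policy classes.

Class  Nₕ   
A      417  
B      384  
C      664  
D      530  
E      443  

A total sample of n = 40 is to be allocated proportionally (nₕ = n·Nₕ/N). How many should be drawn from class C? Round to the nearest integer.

N = 417 + 384 + 664 + 530 + 443 = 2438.
n_C = 40·664/2438 = 10.894... → 11.

11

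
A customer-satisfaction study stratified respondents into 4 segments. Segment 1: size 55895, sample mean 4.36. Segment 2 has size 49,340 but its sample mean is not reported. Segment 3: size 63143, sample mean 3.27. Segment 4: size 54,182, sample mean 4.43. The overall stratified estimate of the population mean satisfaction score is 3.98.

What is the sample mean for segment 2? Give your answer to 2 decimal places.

3.96

N = 55895 + 49340 + 63143 + 54182 = 222560.
Overall total = μ·N = 3.98·222560 = 885788.8.
Subtract the known strata: 55895·4.36 + 63143·3.27 + 54182·4.43 = 690206.07.
Remaining total for segment 2: 885788.8 − 690206.07 = 195582.73.
Divide by its size: 195582.73 / 49340 = 3.9640... → 3.96.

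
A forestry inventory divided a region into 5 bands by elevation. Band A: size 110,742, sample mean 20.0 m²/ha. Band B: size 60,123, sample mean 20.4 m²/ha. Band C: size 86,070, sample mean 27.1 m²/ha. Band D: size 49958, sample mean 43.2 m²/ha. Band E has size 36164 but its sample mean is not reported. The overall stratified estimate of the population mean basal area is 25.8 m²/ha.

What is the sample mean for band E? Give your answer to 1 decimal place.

N = 110742 + 60123 + 86070 + 49958 + 36164 = 343057.
Overall total = μ·N = 25.8·343057 = 8850870.6.
Subtract the known strata: 110742·20.0 + 60123·20.4 + 86070·27.1 + 49958·43.2 = 7932031.8.
Remaining total for band E: 8850870.6 − 7932031.8 = 918838.8.
Divide by its size: 918838.8 / 36164 = 25.408... → 25.4.

25.4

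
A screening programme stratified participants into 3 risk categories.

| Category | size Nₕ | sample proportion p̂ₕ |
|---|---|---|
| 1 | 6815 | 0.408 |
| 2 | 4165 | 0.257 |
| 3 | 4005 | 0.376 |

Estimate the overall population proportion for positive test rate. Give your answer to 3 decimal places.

Wₕ = Nₕ/N with N = 14985: 0.4548, 0.2779, 0.2673.
p̂_st = 0.4548·0.408 + 0.2779·0.257 + 0.2673·0.376 ≈ 0.35748... → 0.357.

0.357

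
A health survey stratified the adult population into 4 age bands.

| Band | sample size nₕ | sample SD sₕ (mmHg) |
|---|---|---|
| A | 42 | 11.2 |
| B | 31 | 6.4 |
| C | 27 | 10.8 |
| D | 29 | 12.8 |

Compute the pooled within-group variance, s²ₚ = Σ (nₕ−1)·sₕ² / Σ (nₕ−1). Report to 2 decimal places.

A: (42−1)·11.2² = 41·125.44 = 5143.04
B: (31−1)·6.4² = 30·40.96 = 1228.8
C: (27−1)·10.8² = 26·116.64 = 3032.64
D: (29−1)·12.8² = 28·163.84 = 4587.52
Numerator = 13992; denominator = Σ(nₕ−1) = 125.
s²ₚ = 13992/125 = 111.936 → 111.94.

111.94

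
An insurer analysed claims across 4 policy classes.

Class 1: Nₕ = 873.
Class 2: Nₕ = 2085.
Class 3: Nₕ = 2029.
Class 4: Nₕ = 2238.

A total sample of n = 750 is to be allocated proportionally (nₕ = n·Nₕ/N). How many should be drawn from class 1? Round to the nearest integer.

Share of class 1 = 873/7225 = 0.12083.
Allocate 750 × 0.12083 = 90.623... → 91.

91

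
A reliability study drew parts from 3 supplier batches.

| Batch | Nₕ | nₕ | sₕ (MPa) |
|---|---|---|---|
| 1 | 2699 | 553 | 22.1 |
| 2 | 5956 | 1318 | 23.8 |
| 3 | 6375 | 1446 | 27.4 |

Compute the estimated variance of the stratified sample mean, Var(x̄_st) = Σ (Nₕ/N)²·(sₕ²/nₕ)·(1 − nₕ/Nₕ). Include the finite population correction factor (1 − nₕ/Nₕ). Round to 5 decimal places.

0.14742

N = 15030. Term for each stratum: Wₕ²sₕ²/nₕ·(1−nₕ/Nₕ).
Var(x̄_st) = 0.02264509 + 0.05255402 + 0.07221940 = 0.14741851 → 0.14742.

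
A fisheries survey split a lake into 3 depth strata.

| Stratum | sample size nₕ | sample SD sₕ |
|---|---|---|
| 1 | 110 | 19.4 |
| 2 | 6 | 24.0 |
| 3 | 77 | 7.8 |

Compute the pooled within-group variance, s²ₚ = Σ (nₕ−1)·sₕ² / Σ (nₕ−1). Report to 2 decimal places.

255.41

Degrees of freedom: 109 + 5 + 76 = 190.
Σ(nₕ−1)sₕ² = 109·376.36 + 5·576 + 76·60.84 = 48527.08.
s²ₚ = 48527.08 / 190 = 255.4057... → 255.41.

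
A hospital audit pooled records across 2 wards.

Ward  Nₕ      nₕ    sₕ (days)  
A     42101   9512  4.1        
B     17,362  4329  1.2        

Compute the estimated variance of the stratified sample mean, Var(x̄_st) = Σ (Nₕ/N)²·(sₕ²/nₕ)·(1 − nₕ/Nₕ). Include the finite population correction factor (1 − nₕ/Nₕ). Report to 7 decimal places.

0.0007070

N = 59463. Term for each stratum: Wₕ²sₕ²/nₕ·(1−nₕ/Nₕ).
Var(x̄_st) = 0.0006857498 + 0.0000212875 = 0.0007070373 → 0.0007070.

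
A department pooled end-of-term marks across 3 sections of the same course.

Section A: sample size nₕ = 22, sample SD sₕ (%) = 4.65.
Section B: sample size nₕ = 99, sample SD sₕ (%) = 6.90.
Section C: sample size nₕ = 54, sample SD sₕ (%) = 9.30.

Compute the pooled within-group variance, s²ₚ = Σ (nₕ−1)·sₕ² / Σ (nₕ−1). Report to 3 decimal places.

56.418

Degrees of freedom: 21 + 98 + 53 = 172.
Σ(nₕ−1)sₕ² = 21·21.6225 + 98·47.61 + 53·86.49 = 9703.8225.
s²ₚ = 9703.8225 / 172 = 56.41757... → 56.418.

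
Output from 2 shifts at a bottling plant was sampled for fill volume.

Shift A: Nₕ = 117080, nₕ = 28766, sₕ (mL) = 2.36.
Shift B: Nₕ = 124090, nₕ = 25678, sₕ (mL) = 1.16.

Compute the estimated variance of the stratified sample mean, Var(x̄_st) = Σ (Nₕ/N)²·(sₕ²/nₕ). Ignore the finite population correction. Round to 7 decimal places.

N = 241170; Wₕ = Nₕ/N.
shift A: (117080/241170)²·2.36²/28766 = 0.0000456314
shift B: (124090/241170)²·1.16²/25678 = 0.0000138734
Sum = 0.0000595047 → 0.0000595.

0.0000595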